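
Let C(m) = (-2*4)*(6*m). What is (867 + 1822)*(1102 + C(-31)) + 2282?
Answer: 6966792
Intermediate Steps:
C(m) = -48*m
(867 + 1822)*(1102 + C(-31)) + 2282 = (867 + 1822)*(1102 - 48*(-31)) + 2282 = 2689*(1102 + 1488) + 2282 = 2689*2590 + 2282 = 6964510 + 2282 = 6966792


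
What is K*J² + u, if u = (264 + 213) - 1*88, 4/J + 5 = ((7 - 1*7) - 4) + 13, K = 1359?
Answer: 1748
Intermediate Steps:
J = 1 (J = 4/(-5 + (((7 - 1*7) - 4) + 13)) = 4/(-5 + (((7 - 7) - 4) + 13)) = 4/(-5 + ((0 - 4) + 13)) = 4/(-5 + (-4 + 13)) = 4/(-5 + 9) = 4/4 = 4*(¼) = 1)
u = 389 (u = 477 - 88 = 389)
K*J² + u = 1359*1² + 389 = 1359*1 + 389 = 1359 + 389 = 1748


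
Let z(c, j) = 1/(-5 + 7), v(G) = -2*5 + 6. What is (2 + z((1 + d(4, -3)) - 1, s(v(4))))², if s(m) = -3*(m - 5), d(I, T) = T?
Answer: 25/4 ≈ 6.2500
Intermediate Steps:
v(G) = -4 (v(G) = -10 + 6 = -4)
s(m) = 15 - 3*m (s(m) = -3*(-5 + m) = 15 - 3*m)
z(c, j) = ½ (z(c, j) = 1/2 = ½)
(2 + z((1 + d(4, -3)) - 1, s(v(4))))² = (2 + ½)² = (5/2)² = 25/4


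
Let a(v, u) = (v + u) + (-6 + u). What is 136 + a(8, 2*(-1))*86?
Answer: -36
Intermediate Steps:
a(v, u) = -6 + v + 2*u (a(v, u) = (u + v) + (-6 + u) = -6 + v + 2*u)
136 + a(8, 2*(-1))*86 = 136 + (-6 + 8 + 2*(2*(-1)))*86 = 136 + (-6 + 8 + 2*(-2))*86 = 136 + (-6 + 8 - 4)*86 = 136 - 2*86 = 136 - 172 = -36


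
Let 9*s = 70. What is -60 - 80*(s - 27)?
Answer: 13300/9 ≈ 1477.8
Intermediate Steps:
s = 70/9 (s = (1/9)*70 = 70/9 ≈ 7.7778)
-60 - 80*(s - 27) = -60 - 80*(70/9 - 27) = -60 - 80*(-173/9) = -60 + 13840/9 = 13300/9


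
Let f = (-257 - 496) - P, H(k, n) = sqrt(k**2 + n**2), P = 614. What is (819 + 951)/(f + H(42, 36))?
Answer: -2419590/1865629 - 10620*sqrt(85)/1865629 ≈ -1.3494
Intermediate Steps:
f = -1367 (f = (-257 - 496) - 1*614 = -753 - 614 = -1367)
(819 + 951)/(f + H(42, 36)) = (819 + 951)/(-1367 + sqrt(42**2 + 36**2)) = 1770/(-1367 + sqrt(1764 + 1296)) = 1770/(-1367 + sqrt(3060)) = 1770/(-1367 + 6*sqrt(85))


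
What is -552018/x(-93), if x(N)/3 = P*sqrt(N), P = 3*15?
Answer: 184006*I*sqrt(93)/4185 ≈ 424.01*I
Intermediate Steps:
P = 45
x(N) = 135*sqrt(N) (x(N) = 3*(45*sqrt(N)) = 135*sqrt(N))
-552018/x(-93) = -552018*(-I*sqrt(93)/12555) = -(-184006)*I*sqrt(93)/4185 = 184006*I*sqrt(93)/4185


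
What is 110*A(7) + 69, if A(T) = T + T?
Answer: 1609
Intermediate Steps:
A(T) = 2*T
110*A(7) + 69 = 110*(2*7) + 69 = 110*14 + 69 = 1540 + 69 = 1609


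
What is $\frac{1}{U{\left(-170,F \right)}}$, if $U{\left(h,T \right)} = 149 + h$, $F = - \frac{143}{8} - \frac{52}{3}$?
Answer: $- \frac{1}{21} \approx -0.047619$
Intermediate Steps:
$F = - \frac{845}{24}$ ($F = \left(-143\right) \frac{1}{8} - \frac{52}{3} = - \frac{143}{8} - \frac{52}{3} = - \frac{845}{24} \approx -35.208$)
$\frac{1}{U{\left(-170,F \right)}} = \frac{1}{149 - 170} = \frac{1}{-21} = - \frac{1}{21}$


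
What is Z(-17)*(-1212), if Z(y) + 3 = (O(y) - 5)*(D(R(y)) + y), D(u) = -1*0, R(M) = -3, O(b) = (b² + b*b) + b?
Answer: 11459460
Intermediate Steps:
O(b) = b + 2*b² (O(b) = (b² + b²) + b = 2*b² + b = b + 2*b²)
D(u) = 0
Z(y) = -3 + y*(-5 + y*(1 + 2*y)) (Z(y) = -3 + (y*(1 + 2*y) - 5)*(0 + y) = -3 + (-5 + y*(1 + 2*y))*y = -3 + y*(-5 + y*(1 + 2*y)))
Z(-17)*(-1212) = (-3 - 5*(-17) + (-17)²*(1 + 2*(-17)))*(-1212) = (-3 + 85 + 289*(1 - 34))*(-1212) = (-3 + 85 + 289*(-33))*(-1212) = (-3 + 85 - 9537)*(-1212) = -9455*(-1212) = 11459460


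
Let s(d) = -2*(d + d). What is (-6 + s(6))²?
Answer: 900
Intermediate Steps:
s(d) = -4*d
(-6 + s(6))² = (-6 - 4*6)² = (-6 - 24)² = (-30)² = 900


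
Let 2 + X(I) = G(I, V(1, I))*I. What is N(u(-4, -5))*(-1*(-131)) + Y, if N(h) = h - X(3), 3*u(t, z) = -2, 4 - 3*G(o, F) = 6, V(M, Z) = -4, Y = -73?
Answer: 1091/3 ≈ 363.67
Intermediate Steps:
G(o, F) = -⅔ (G(o, F) = 4/3 - ⅓*6 = 4/3 - 2 = -⅔)
u(t, z) = -⅔ (u(t, z) = (⅓)*(-2) = -⅔)
X(I) = -2 - 2*I/3
N(h) = 4 + h (N(h) = h - (-2 - ⅔*3) = h - (-2 - 2) = h - 1*(-4) = h + 4 = 4 + h)
N(u(-4, -5))*(-1*(-131)) + Y = (4 - ⅔)*(-1*(-131)) - 73 = (10/3)*131 - 73 = 1310/3 - 73 = 1091/3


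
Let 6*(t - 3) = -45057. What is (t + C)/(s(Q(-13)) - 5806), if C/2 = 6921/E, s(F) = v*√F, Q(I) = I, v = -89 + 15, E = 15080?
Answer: 164286834367/127353706480 - 2093907293*I*√13/127353706480 ≈ 1.29 - 0.059281*I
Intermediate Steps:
v = -74
t = -15013/2 (t = 3 + (⅙)*(-45057) = 3 - 15019/2 = -15013/2 ≈ -7506.5)
s(F) = -74*√F
C = 6921/7540 (C = 2*(6921/15080) = 6921/7540 ≈ 0.91790)
(t + C)/(s(Q(-13)) - 5806) = (-15013/2 + 6921/7540)/(-74*I*√13 - 5806) = -56592089/(7540*(-74*I*√13 - 5806)) = -56592089/(7540*(-5806 - 74*I*√13))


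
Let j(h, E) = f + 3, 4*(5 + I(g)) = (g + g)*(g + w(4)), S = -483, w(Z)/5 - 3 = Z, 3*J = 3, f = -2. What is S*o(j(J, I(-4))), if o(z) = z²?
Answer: -483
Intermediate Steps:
J = 1 (J = (⅓)*3 = 1)
w(Z) = 15 + 5*Z
I(g) = -5 + g*(35 + g)/2 (I(g) = -5 + ((g + g)*(g + (15 + 5*4)))/4 = -5 + ((2*g)*(g + (15 + 20)))/4 = -5 + ((2*g)*(g + 35))/4 = -5 + ((2*g)*(35 + g))/4 = -5 + (2*g*(35 + g))/4 = -5 + g*(35 + g)/2)
j(h, E) = 1 (j(h, E) = -2 + 3 = 1)
S*o(j(J, I(-4))) = -483*1² = -483*1 = -483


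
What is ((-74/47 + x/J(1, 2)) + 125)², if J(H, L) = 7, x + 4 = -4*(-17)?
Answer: 1902268225/108241 ≈ 17574.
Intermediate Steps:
x = 64 (x = -4 - 4*(-17) = -4 + 68 = 64)
((-74/47 + x/J(1, 2)) + 125)² = ((-74/47 + 64/7) + 125)² = (2490/329 + 125)² = (43615/329)² = 1902268225/108241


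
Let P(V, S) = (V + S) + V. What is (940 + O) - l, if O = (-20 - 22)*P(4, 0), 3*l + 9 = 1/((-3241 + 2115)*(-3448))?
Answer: 7069937807/11647344 ≈ 607.00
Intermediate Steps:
l = -34942031/11647344 (l = -3 + (1/((-3241 + 2115)*(-3448)))/3 = -3 + (-1/3448/(-1126))/3 = -3 + (-1/1126*(-1/3448))/3 = -3 + (⅓)*(1/3882448) = -3 + 1/11647344 = -34942031/11647344 ≈ -3.0000)
P(V, S) = S + 2*V (P(V, S) = (S + V) + V = S + 2*V)
O = -336 (O = (-20 - 22)*(0 + 2*4) = -42*(0 + 8) = -42*8 = -336)
(940 + O) - l = (940 - 336) - 1*(-34942031/11647344) = 604 + 34942031/11647344 = 7069937807/11647344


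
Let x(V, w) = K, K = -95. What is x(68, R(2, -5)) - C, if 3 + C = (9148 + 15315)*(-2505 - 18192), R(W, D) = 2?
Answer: 506310619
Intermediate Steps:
x(V, w) = -95
C = -506310714 (C = -3 + (9148 + 15315)*(-2505 - 18192) = -3 + 24463*(-20697) = -3 - 506310711 = -506310714)
x(68, R(2, -5)) - C = -95 - 1*(-506310714) = -95 + 506310714 = 506310619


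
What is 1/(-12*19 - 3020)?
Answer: -1/3248 ≈ -0.00030788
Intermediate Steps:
1/(-12*19 - 3020) = 1/(-228 - 3020) = 1/(-3248) = -1/3248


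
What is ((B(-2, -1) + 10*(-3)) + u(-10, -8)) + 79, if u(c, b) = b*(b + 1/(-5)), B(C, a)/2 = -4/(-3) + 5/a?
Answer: 1609/15 ≈ 107.27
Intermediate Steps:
B(C, a) = 8/3 + 10/a (B(C, a) = 2*(-4/(-3) + 5/a) = 2*(-4*(-1/3) + 5/a) = 2*(4/3 + 5/a) = 8/3 + 10/a)
u(c, b) = b*(-1/5 + b) (u(c, b) = b*(b - 1/5) = b*(-1/5 + b))
((B(-2, -1) + 10*(-3)) + u(-10, -8)) + 79 = (((8/3 + 10/(-1)) + 10*(-3)) - 8*(-1/5 - 8)) + 79 = (((8/3 + 10*(-1)) - 30) - 8*(-41/5)) + 79 = (((8/3 - 10) - 30) + 328/5) + 79 = ((-22/3 - 30) + 328/5) + 79 = (-112/3 + 328/5) + 79 = 424/15 + 79 = 1609/15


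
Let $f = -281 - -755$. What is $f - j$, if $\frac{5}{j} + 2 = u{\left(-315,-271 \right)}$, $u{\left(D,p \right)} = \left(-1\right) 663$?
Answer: $\frac{63043}{133} \approx 474.01$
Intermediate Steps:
$u{\left(D,p \right)} = -663$
$j = - \frac{1}{133}$ ($j = \frac{5}{-2 - 663} = \frac{5}{-665} = 5 \left(- \frac{1}{665}\right) = - \frac{1}{133} \approx -0.0075188$)
$f = 474$ ($f = -281 + 755 = 474$)
$f - j = 474 - - \frac{1}{133} = 474 + \frac{1}{133} = \frac{63043}{133}$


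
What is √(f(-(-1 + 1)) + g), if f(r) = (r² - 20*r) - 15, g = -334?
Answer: I*√349 ≈ 18.682*I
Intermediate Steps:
f(r) = -15 + r² - 20*r
√(f(-(-1 + 1)) + g) = √((-15 + (-(-1 + 1))² - (-20)*(-1 + 1)) - 334) = √((-15 + (-1*0)² - (-20)*0) - 334) = √((-15 + 0² - 20*0) - 334) = √((-15 + 0 + 0) - 334) = √(-15 - 334) = √(-349) = I*√349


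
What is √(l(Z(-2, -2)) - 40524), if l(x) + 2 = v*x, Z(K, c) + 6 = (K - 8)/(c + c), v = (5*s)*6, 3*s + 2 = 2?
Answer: I*√40526 ≈ 201.31*I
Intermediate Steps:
s = 0 (s = -⅔ + (⅓)*2 = -⅔ + ⅔ = 0)
v = 0 (v = (5*0)*6 = 0*6 = 0)
Z(K, c) = -6 + (-8 + K)/(2*c) (Z(K, c) = -6 + (K - 8)/(c + c) = -6 + (-8 + K)/((2*c)) = -6 + (-8 + K)*(1/(2*c)) = -6 + (-8 + K)/(2*c))
l(x) = -2 (l(x) = -2 + 0*x = -2 + 0 = -2)
√(l(Z(-2, -2)) - 40524) = √(-2 - 40524) = √(-40526) = I*√40526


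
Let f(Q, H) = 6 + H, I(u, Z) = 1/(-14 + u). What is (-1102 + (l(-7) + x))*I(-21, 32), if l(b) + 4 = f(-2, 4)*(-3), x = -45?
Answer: 1181/35 ≈ 33.743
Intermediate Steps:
l(b) = -34 (l(b) = -4 + (6 + 4)*(-3) = -4 + 10*(-3) = -4 - 30 = -34)
(-1102 + (l(-7) + x))*I(-21, 32) = (-1102 + (-34 - 45))/(-14 - 21) = (-1102 - 79)/(-35) = -1181*(-1/35) = 1181/35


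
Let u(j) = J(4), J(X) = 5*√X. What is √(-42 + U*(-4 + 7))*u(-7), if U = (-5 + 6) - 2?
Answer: 30*I*√5 ≈ 67.082*I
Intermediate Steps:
U = -1 (U = 1 - 2 = -1)
u(j) = 10 (u(j) = 5*√4 = 5*2 = 10)
√(-42 + U*(-4 + 7))*u(-7) = √(-42 - (-4 + 7))*10 = √(-42 - 1*3)*10 = √(-42 - 3)*10 = √(-45)*10 = (3*I*√5)*10 = 30*I*√5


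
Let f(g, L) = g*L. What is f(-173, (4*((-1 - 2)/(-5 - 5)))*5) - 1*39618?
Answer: -40656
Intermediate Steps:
f(g, L) = L*g
f(-173, (4*((-1 - 2)/(-5 - 5)))*5) - 1*39618 = ((4*((-1 - 2)/(-5 - 5)))*5)*(-173) - 1*39618 = ((4*(-3/(-10)))*5)*(-173) - 39618 = ((4*(-3*(-⅒)))*5)*(-173) - 39618 = ((4*(3/10))*5)*(-173) - 39618 = ((6/5)*5)*(-173) - 39618 = 6*(-173) - 39618 = -1038 - 39618 = -40656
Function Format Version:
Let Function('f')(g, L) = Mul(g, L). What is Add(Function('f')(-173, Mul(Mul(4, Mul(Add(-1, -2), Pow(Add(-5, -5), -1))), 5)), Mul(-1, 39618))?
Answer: -40656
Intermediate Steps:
Function('f')(g, L) = Mul(L, g)
Add(Function('f')(-173, Mul(Mul(4, Mul(Add(-1, -2), Pow(Add(-5, -5), -1))), 5)), Mul(-1, 39618)) = Add(Mul(Mul(Mul(4, Mul(Add(-1, -2), Pow(Add(-5, -5), -1))), 5), -173), Mul(-1, 39618)) = Add(Mul(Mul(Mul(4, Mul(-3, Pow(-10, -1))), 5), -173), -39618) = Add(Mul(Mul(Mul(4, Mul(-3, Rational(-1, 10))), 5), -173), -39618) = Add(Mul(Mul(Mul(4, Rational(3, 10)), 5), -173), -39618) = Add(Mul(Mul(Rational(6, 5), 5), -173), -39618) = Add(Mul(6, -173), -39618) = Add(-1038, -39618) = -40656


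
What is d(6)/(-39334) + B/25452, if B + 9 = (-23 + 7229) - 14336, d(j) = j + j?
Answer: -140555425/500564484 ≈ -0.28079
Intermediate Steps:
d(j) = 2*j
B = -7139 (B = -9 + ((-23 + 7229) - 14336) = -9 + (7206 - 14336) = -9 - 7130 = -7139)
d(6)/(-39334) + B/25452 = (2*6)/(-39334) - 7139/25452 = 12*(-1/39334) - 7139*1/25452 = -6/19667 - 7139/25452 = -140555425/500564484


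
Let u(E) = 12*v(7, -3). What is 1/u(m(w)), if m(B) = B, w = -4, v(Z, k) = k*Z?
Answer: -1/252 ≈ -0.0039683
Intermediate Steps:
v(Z, k) = Z*k
u(E) = -252 (u(E) = 12*(7*(-3)) = 12*(-21) = -252)
1/u(m(w)) = 1/(-252) = -1/252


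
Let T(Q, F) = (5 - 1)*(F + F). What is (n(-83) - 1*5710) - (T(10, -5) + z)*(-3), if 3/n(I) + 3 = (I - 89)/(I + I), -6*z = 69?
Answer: -1912325/326 ≈ -5866.0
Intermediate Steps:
z = -23/2 (z = -⅙*69 = -23/2 ≈ -11.500)
n(I) = 3/(-3 + (-89 + I)/(2*I)) (n(I) = 3/(-3 + (I - 89)/(I + I)) = 3/(-3 + (-89 + I)/((2*I))) = 3/(-3 + (-89 + I)*(1/(2*I))) = 3/(-3 + (-89 + I)/(2*I)))
T(Q, F) = 8*F (T(Q, F) = 4*(2*F) = 8*F)
(n(-83) - 1*5710) - (T(10, -5) + z)*(-3) = (-6*(-83)/(89 + 5*(-83)) - 1*5710) - (8*(-5) - 23/2)*(-3) = (-6*(-83)/(89 - 415) - 5710) - (-40 - 23/2)*(-3) = (-6*(-83)/(-326) - 5710) - (-103)*(-3)/2 = (-6*(-83)*(-1/326) - 5710) - 1*309/2 = (-249/163 - 5710) - 309/2 = -930979/163 - 309/2 = -1912325/326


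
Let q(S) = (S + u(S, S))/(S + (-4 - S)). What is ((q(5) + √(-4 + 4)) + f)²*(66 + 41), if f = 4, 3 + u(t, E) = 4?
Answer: 2675/4 ≈ 668.75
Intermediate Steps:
u(t, E) = 1 (u(t, E) = -3 + 4 = 1)
q(S) = -¼ - S/4 (q(S) = (S + 1)/(S + (-4 - S)) = (1 + S)/(-4) = (1 + S)*(-¼) = -¼ - S/4)
((q(5) + √(-4 + 4)) + f)²*(66 + 41) = (((-¼ - ¼*5) + √(-4 + 4)) + 4)²*(66 + 41) = (((-¼ - 5/4) + √0) + 4)²*107 = ((-3/2 + 0) + 4)²*107 = (-3/2 + 4)²*107 = (5/2)²*107 = (25/4)*107 = 2675/4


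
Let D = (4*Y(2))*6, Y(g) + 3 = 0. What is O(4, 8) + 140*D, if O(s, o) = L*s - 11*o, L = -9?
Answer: -10204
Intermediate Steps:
Y(g) = -3 (Y(g) = -3 + 0 = -3)
O(s, o) = -11*o - 9*s (O(s, o) = -9*s - 11*o = -11*o - 9*s)
D = -72 (D = (4*(-3))*6 = -12*6 = -72)
O(4, 8) + 140*D = (-11*8 - 9*4) + 140*(-72) = (-88 - 36) - 10080 = -124 - 10080 = -10204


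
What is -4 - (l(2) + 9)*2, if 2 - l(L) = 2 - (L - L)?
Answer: -22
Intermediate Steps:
l(L) = 0 (l(L) = 2 - (2 - (L - L)) = 2 - (2 - 1*0) = 2 - (2 + 0) = 2 - 1*2 = 2 - 2 = 0)
-4 - (l(2) + 9)*2 = -4 - (0 + 9)*2 = -4 - 9*2 = -4 - 1*18 = -4 - 18 = -22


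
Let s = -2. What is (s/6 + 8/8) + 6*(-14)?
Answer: -250/3 ≈ -83.333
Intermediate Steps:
(s/6 + 8/8) + 6*(-14) = (-2/6 + 8/8) + 6*(-14) = (-2*⅙ + 8*(⅛)) - 84 = (-⅓ + 1) - 84 = ⅔ - 84 = -250/3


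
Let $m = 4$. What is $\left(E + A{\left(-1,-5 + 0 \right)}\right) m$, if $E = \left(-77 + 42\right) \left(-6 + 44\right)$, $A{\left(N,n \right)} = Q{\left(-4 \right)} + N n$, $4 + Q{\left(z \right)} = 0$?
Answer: $-5316$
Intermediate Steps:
$Q{\left(z \right)} = -4$ ($Q{\left(z \right)} = -4 + 0 = -4$)
$A{\left(N,n \right)} = -4 + N n$
$E = -1330$ ($E = \left(-35\right) 38 = -1330$)
$\left(E + A{\left(-1,-5 + 0 \right)}\right) m = \left(-1330 - -1\right) 4 = \left(-1330 + \left(-4 + 5\right)\right) 4 = \left(-1330 + 1\right) 4 = \left(-1329\right) 4 = -5316$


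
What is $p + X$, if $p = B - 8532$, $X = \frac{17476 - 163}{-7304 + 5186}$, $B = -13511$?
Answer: $- \frac{15568129}{706} \approx -22051.0$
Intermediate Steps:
$X = - \frac{5771}{706}$ ($X = \frac{17313}{-2118} = 17313 \left(- \frac{1}{2118}\right) = - \frac{5771}{706} \approx -8.1742$)
$p = -22043$ ($p = -13511 - 8532 = -22043$)
$p + X = -22043 - \frac{5771}{706} = - \frac{15568129}{706}$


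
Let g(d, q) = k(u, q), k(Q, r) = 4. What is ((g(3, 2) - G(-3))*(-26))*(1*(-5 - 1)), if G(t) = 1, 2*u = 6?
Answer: 468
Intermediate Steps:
u = 3 (u = (½)*6 = 3)
g(d, q) = 4
((g(3, 2) - G(-3))*(-26))*(1*(-5 - 1)) = ((4 - 1*1)*(-26))*(1*(-5 - 1)) = ((4 - 1)*(-26))*(1*(-6)) = (3*(-26))*(-6) = -78*(-6) = 468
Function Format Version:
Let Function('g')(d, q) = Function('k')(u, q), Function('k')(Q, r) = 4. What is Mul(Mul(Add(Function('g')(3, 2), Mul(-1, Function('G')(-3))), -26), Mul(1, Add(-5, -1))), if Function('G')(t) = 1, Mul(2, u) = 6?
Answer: 468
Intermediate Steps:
u = 3 (u = Mul(Rational(1, 2), 6) = 3)
Function('g')(d, q) = 4
Mul(Mul(Add(Function('g')(3, 2), Mul(-1, Function('G')(-3))), -26), Mul(1, Add(-5, -1))) = Mul(Mul(Add(4, Mul(-1, 1)), -26), Mul(1, Add(-5, -1))) = Mul(Mul(Add(4, -1), -26), Mul(1, -6)) = Mul(Mul(3, -26), -6) = Mul(-78, -6) = 468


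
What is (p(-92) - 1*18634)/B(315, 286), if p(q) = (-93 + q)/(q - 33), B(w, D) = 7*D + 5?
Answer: -51757/5575 ≈ -9.2838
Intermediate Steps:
B(w, D) = 5 + 7*D
p(q) = (-93 + q)/(-33 + q)
(p(-92) - 1*18634)/B(315, 286) = ((-93 - 92)/(-33 - 92) - 1*18634)/(5 + 7*286) = (-185/(-125) - 18634)/(5 + 2002) = (-1/125*(-185) - 18634)/2007 = (37/25 - 18634)*(1/2007) = -465813/25*1/2007 = -51757/5575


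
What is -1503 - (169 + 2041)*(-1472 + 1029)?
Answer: 977527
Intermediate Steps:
-1503 - (169 + 2041)*(-1472 + 1029) = -1503 - 2210*(-443) = -1503 - 1*(-979030) = -1503 + 979030 = 977527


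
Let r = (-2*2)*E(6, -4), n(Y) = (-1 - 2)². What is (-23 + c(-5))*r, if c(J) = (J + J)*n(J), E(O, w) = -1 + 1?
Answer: 0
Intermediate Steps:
E(O, w) = 0
n(Y) = 9 (n(Y) = (-3)² = 9)
c(J) = 18*J (c(J) = (J + J)*9 = (2*J)*9 = 18*J)
r = 0 (r = -2*2*0 = -4*0 = 0)
(-23 + c(-5))*r = (-23 + 18*(-5))*0 = (-23 - 90)*0 = -113*0 = 0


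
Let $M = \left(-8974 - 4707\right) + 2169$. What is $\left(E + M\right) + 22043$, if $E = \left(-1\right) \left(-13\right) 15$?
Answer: $10726$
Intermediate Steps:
$M = -11512$ ($M = -13681 + 2169 = -11512$)
$E = 195$ ($E = 13 \cdot 15 = 195$)
$\left(E + M\right) + 22043 = \left(195 - 11512\right) + 22043 = -11317 + 22043 = 10726$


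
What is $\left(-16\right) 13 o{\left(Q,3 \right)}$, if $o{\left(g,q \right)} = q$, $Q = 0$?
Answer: $-624$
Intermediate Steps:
$\left(-16\right) 13 o{\left(Q,3 \right)} = \left(-16\right) 13 \cdot 3 = \left(-208\right) 3 = -624$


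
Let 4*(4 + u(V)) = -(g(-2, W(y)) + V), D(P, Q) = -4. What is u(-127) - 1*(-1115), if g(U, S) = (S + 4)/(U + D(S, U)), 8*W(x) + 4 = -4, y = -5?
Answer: 9143/8 ≈ 1142.9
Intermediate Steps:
W(x) = -1 (W(x) = -1/2 + (1/8)*(-4) = -1/2 - 1/2 = -1)
g(U, S) = (4 + S)/(-4 + U) (g(U, S) = (S + 4)/(U - 4) = (4 + S)/(-4 + U))
u(V) = -31/8 - V/4 (u(V) = -4 + (-((4 - 1)/(-4 - 2) + V))/4 = -4 + (-(3/(-6) + V))/4 = -4 + (-(-1/6*3 + V))/4 = -4 + (-(-1/2 + V))/4 = -4 + (1/2 - V)/4 = -4 + (1/8 - V/4) = -31/8 - V/4)
u(-127) - 1*(-1115) = (-31/8 - 1/4*(-127)) - 1*(-1115) = (-31/8 + 127/4) + 1115 = 223/8 + 1115 = 9143/8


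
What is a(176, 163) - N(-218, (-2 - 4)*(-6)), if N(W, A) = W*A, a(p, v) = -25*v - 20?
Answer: 3753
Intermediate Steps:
a(p, v) = -20 - 25*v
N(W, A) = A*W
a(176, 163) - N(-218, (-2 - 4)*(-6)) = (-20 - 25*163) - (-2 - 4)*(-6)*(-218) = (-20 - 4075) - (-6*(-6))*(-218) = -4095 - 36*(-218) = -4095 - 1*(-7848) = -4095 + 7848 = 3753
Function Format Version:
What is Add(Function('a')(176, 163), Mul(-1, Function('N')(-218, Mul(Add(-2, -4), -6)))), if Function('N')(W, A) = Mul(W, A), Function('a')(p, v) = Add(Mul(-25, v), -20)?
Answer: 3753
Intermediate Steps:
Function('a')(p, v) = Add(-20, Mul(-25, v))
Function('N')(W, A) = Mul(A, W)
Add(Function('a')(176, 163), Mul(-1, Function('N')(-218, Mul(Add(-2, -4), -6)))) = Add(Add(-20, Mul(-25, 163)), Mul(-1, Mul(Mul(Add(-2, -4), -6), -218))) = Add(Add(-20, -4075), Mul(-1, Mul(Mul(-6, -6), -218))) = Add(-4095, Mul(-1, Mul(36, -218))) = Add(-4095, Mul(-1, -7848)) = Add(-4095, 7848) = 3753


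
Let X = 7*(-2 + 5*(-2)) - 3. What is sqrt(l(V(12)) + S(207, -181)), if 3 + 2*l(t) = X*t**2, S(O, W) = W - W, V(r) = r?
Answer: I*sqrt(25062)/2 ≈ 79.155*I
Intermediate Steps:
X = -87 (X = 7*(-2 - 10) - 3 = 7*(-12) - 3 = -84 - 3 = -87)
S(O, W) = 0
l(t) = -3/2 - 87*t**2/2 (l(t) = -3/2 + (-87*t**2)/2 = -3/2 - 87*t**2/2)
sqrt(l(V(12)) + S(207, -181)) = sqrt((-3/2 - 87/2*12**2) + 0) = sqrt((-3/2 - 87/2*144) + 0) = sqrt((-3/2 - 6264) + 0) = sqrt(-12531/2 + 0) = sqrt(-12531/2) = I*sqrt(25062)/2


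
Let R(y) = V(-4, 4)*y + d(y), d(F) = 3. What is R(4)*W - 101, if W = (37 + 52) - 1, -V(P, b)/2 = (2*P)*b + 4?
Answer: 19875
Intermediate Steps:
V(P, b) = -8 - 4*P*b (V(P, b) = -2*((2*P)*b + 4) = -2*(2*P*b + 4) = -2*(4 + 2*P*b) = -8 - 4*P*b)
W = 88 (W = 89 - 1 = 88)
R(y) = 3 + 56*y (R(y) = (-8 - 4*(-4)*4)*y + 3 = (-8 + 64)*y + 3 = 56*y + 3 = 3 + 56*y)
R(4)*W - 101 = (3 + 56*4)*88 - 101 = (3 + 224)*88 - 101 = 227*88 - 101 = 19976 - 101 = 19875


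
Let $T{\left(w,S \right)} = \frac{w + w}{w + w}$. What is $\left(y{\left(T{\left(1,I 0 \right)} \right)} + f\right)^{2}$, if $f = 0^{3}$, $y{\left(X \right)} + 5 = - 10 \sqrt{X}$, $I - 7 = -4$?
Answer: $225$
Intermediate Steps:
$I = 3$ ($I = 7 - 4 = 3$)
$T{\left(w,S \right)} = 1$ ($T{\left(w,S \right)} = \frac{2 w}{2 w} = 2 w \frac{1}{2 w} = 1$)
$y{\left(X \right)} = -5 - 10 \sqrt{X}$
$f = 0$
$\left(y{\left(T{\left(1,I 0 \right)} \right)} + f\right)^{2} = \left(\left(-5 - 10 \sqrt{1}\right) + 0\right)^{2} = \left(\left(-5 - 10\right) + 0\right)^{2} = \left(-15 + 0\right)^{2} = \left(-15\right)^{2} = 225$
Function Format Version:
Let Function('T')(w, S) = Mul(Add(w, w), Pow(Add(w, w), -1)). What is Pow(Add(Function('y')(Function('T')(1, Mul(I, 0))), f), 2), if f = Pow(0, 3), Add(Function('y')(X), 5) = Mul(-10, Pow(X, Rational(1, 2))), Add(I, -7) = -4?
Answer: 225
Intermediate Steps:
I = 3 (I = Add(7, -4) = 3)
Function('T')(w, S) = 1 (Function('T')(w, S) = Mul(Mul(2, w), Pow(Mul(2, w), -1)) = Mul(Mul(2, w), Mul(Rational(1, 2), Pow(w, -1))) = 1)
Function('y')(X) = Add(-5, Mul(-10, Pow(X, Rational(1, 2))))
f = 0
Pow(Add(Function('y')(Function('T')(1, Mul(I, 0))), f), 2) = Pow(Add(Add(-5, Mul(-10, Pow(1, Rational(1, 2)))), 0), 2) = Pow(Add(Add(-5, Mul(-10, 1)), 0), 2) = Pow(Add(Add(-5, -10), 0), 2) = Pow(Add(-15, 0), 2) = Pow(-15, 2) = 225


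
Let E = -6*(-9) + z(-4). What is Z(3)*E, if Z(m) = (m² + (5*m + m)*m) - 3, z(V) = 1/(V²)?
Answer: 12975/4 ≈ 3243.8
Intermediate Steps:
z(V) = V⁻²
E = 865/16 (E = -6*(-9) + (-4)⁻² = 54 + 1/16 = 865/16 ≈ 54.063)
Z(m) = -3 + 7*m² (Z(m) = (m² + (6*m)*m) - 3 = (m² + 6*m²) - 3 = 7*m² - 3 = -3 + 7*m²)
Z(3)*E = (-3 + 7*3²)*(865/16) = (-3 + 7*9)*(865/16) = (-3 + 63)*(865/16) = 60*(865/16) = 12975/4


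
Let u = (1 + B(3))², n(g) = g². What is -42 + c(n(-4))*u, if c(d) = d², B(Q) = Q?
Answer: 4054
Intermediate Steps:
u = 16 (u = (1 + 3)² = 4² = 16)
-42 + c(n(-4))*u = -42 + ((-4)²)²*16 = -42 + 16²*16 = -42 + 256*16 = -42 + 4096 = 4054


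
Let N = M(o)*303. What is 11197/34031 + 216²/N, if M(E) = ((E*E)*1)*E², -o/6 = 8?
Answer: 1158140621/3519622144 ≈ 0.32905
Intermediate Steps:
o = -48 (o = -6*8 = -48)
M(E) = E⁴ (M(E) = (E²*1)*E² = E²*E² = E⁴)
N = 1608450048 (N = (-48)⁴*303 = 5308416*303 = 1608450048)
11197/34031 + 216²/N = 11197/34031 + 216²/1608450048 = 11197*(1/34031) + 46656*(1/1608450048) = 11197/34031 + 3/103424 = 1158140621/3519622144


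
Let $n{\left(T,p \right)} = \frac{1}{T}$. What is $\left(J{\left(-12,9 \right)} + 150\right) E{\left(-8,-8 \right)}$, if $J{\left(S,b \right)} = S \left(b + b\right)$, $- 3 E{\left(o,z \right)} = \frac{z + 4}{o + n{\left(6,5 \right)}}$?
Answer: $\frac{528}{47} \approx 11.234$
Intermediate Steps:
$E{\left(o,z \right)} = - \frac{4 + z}{3 \left(\frac{1}{6} + o\right)}$ ($E{\left(o,z \right)} = - \frac{\left(z + 4\right) \frac{1}{o + \frac{1}{6}}}{3} = - \frac{\left(4 + z\right) \frac{1}{o + \frac{1}{6}}}{3} = - \frac{\left(4 + z\right) \frac{1}{\frac{1}{6} + o}}{3} = - \frac{\frac{1}{\frac{1}{6} + o} \left(4 + z\right)}{3} = - \frac{4 + z}{3 \left(\frac{1}{6} + o\right)}$)
$J{\left(S,b \right)} = 2 S b$ ($J{\left(S,b \right)} = S 2 b = 2 S b$)
$\left(J{\left(-12,9 \right)} + 150\right) E{\left(-8,-8 \right)} = \left(2 \left(-12\right) 9 + 150\right) \frac{2 \left(-4 - -8\right)}{1 + 6 \left(-8\right)} = \left(-216 + 150\right) \frac{2 \left(-4 + 8\right)}{1 - 48} = - 66 \cdot 2 \frac{1}{-47} \cdot 4 = - 66 \cdot 2 \left(- \frac{1}{47}\right) 4 = \left(-66\right) \left(- \frac{8}{47}\right) = \frac{528}{47}$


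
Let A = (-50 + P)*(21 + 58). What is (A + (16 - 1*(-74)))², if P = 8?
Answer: 10419984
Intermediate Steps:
A = -3318 (A = (-50 + 8)*(21 + 58) = -42*79 = -3318)
(A + (16 - 1*(-74)))² = (-3318 + (16 - 1*(-74)))² = (-3318 + (16 + 74))² = (-3318 + 90)² = (-3228)² = 10419984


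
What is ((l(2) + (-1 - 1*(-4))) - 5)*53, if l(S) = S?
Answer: 0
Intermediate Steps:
((l(2) + (-1 - 1*(-4))) - 5)*53 = ((2 + (-1 - 1*(-4))) - 5)*53 = ((2 + (-1 + 4)) - 5)*53 = ((2 + 3) - 5)*53 = (5 - 5)*53 = 0*53 = 0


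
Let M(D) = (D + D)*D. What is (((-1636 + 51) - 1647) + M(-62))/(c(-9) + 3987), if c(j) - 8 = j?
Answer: 2228/1993 ≈ 1.1179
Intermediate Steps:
c(j) = 8 + j
M(D) = 2*D**2 (M(D) = (2*D)*D = 2*D**2)
(((-1636 + 51) - 1647) + M(-62))/(c(-9) + 3987) = (((-1636 + 51) - 1647) + 2*(-62)**2)/((8 - 9) + 3987) = ((-1585 - 1647) + 2*3844)/(-1 + 3987) = (-3232 + 7688)/3986 = 4456*(1/3986) = 2228/1993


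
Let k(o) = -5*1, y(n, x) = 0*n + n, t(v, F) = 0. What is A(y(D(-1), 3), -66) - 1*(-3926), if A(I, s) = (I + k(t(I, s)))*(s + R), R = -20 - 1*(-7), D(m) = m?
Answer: 4400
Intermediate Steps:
y(n, x) = n (y(n, x) = 0 + n = n)
k(o) = -5
R = -13 (R = -20 + 7 = -13)
A(I, s) = (-13 + s)*(-5 + I) (A(I, s) = (I - 5)*(s - 13) = (-5 + I)*(-13 + s) = (-13 + s)*(-5 + I))
A(y(D(-1), 3), -66) - 1*(-3926) = (65 - 13*(-1) - 5*(-66) - 1*(-66)) - 1*(-3926) = (65 + 13 + 330 + 66) + 3926 = 474 + 3926 = 4400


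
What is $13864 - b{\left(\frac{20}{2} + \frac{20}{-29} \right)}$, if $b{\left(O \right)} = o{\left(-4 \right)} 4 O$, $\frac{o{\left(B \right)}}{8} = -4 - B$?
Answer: $13864$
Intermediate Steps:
$o{\left(B \right)} = -32 - 8 B$ ($o{\left(B \right)} = 8 \left(-4 - B\right) = -32 - 8 B$)
$b{\left(O \right)} = 0$ ($b{\left(O \right)} = \left(-32 - -32\right) 4 O = \left(-32 + 32\right) 4 O = 0 \cdot 4 O = 0 O = 0$)
$13864 - b{\left(\frac{20}{2} + \frac{20}{-29} \right)} = 13864 - 0 = 13864 + 0 = 13864$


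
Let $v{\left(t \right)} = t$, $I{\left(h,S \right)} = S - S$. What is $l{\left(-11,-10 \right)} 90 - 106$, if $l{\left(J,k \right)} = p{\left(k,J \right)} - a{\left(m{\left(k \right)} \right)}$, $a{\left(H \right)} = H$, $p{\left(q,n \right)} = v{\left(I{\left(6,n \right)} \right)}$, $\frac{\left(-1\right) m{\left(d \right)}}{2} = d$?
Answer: $-1906$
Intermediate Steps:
$m{\left(d \right)} = - 2 d$
$I{\left(h,S \right)} = 0$
$p{\left(q,n \right)} = 0$
$l{\left(J,k \right)} = 2 k$ ($l{\left(J,k \right)} = 0 - - 2 k = 0 + 2 k = 2 k$)
$l{\left(-11,-10 \right)} 90 - 106 = 2 \left(-10\right) 90 - 106 = \left(-20\right) 90 - 106 = -1800 - 106 = -1906$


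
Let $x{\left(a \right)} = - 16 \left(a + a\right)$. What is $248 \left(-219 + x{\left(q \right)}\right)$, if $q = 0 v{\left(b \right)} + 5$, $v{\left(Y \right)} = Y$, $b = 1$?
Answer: $-93992$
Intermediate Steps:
$q = 5$ ($q = 0 \cdot 1 + 5 = 0 + 5 = 5$)
$x{\left(a \right)} = - 32 a$ ($x{\left(a \right)} = - 16 \cdot 2 a = - 32 a$)
$248 \left(-219 + x{\left(q \right)}\right) = 248 \left(-219 - 160\right) = 248 \left(-379\right) = -93992$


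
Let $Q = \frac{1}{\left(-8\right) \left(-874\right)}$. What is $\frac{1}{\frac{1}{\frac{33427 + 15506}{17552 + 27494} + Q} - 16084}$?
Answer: $- \frac{171092291}{2751690927628} \approx -6.2177 \cdot 10^{-5}$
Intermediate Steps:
$Q = \frac{1}{6992} \approx 0.00014302$
$\frac{1}{\frac{1}{\frac{33427 + 15506}{17552 + 27494} + Q} - 16084} = \frac{1}{\frac{1}{\frac{33427 + 15506}{17552 + 27494} + \frac{1}{6992}} - 16084} = \frac{1}{\frac{1}{\frac{48933}{45046} + \frac{1}{6992}} - 16084} = \frac{1}{\frac{1}{\frac{171092291}{157480816}} - 16084} = \frac{1}{\frac{157480816}{171092291} - 16084} = \frac{1}{- \frac{2751690927628}{171092291}} = - \frac{171092291}{2751690927628}$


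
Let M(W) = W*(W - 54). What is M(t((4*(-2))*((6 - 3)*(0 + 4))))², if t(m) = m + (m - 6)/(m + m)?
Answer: 213512443564225/1048576 ≈ 2.0362e+8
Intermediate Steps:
t(m) = m + (-6 + m)/(2*m) (t(m) = m + (-6 + m)/((2*m)) = m + (-6 + m)*(1/(2*m)) = m + (-6 + m)/(2*m))
M(W) = W*(-54 + W)
M(t((4*(-2))*((6 - 3)*(0 + 4))))² = ((½ + (4*(-2))*((6 - 3)*(0 + 4)) - 3*(-1/(8*(0 + 4)*(6 - 3))))*(-54 + (½ + (4*(-2))*((6 - 3)*(0 + 4)) - 3*(-1/(8*(0 + 4)*(6 - 3))))))² = ((½ - 24*4 - 3/((-24*4)))*(-54 + (½ - 24*4 - 3/((-24*4)))))² = ((½ - 8*12 - 3/((-8*12)))*(-54 + (½ - 8*12 - 3/((-8*12)))))² = ((½ - 96 - 3/(-96))*(-54 + (½ - 96 - 3/(-96))))² = ((½ - 96 - 3*(-1/96))*(-54 + (½ - 96 - 3*(-1/96))))² = ((½ - 96 + 1/32)*(-54 + (½ - 96 + 1/32)))² = (-3055*(-54 - 3055/32)/32)² = (-3055/32*(-4783/32))² = (14612065/1024)² = 213512443564225/1048576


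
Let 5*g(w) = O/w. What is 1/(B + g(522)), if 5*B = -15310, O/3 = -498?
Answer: -145/444073 ≈ -0.00032652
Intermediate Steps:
O = -1494 (O = 3*(-498) = -1494)
g(w) = -1494/(5*w) (g(w) = (-1494/w)/5 = -1494/(5*w))
B = -3062 (B = (1/5)*(-15310) = -3062)
1/(B + g(522)) = 1/(-3062 - 1494/5/522) = 1/(-3062 - 1494/5*1/522) = 1/(-3062 - 83/145) = 1/(-444073/145) = -145/444073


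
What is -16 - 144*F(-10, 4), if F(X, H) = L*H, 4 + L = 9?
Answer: -2896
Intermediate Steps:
L = 5 (L = -4 + 9 = 5)
F(X, H) = 5*H
-16 - 144*F(-10, 4) = -16 - 720*4 = -16 - 144*20 = -16 - 2880 = -2896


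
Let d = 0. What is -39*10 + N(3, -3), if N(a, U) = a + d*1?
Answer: -387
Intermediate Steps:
N(a, U) = a (N(a, U) = a + 0*1 = a + 0 = a)
-39*10 + N(3, -3) = -39*10 + 3 = -390 + 3 = -387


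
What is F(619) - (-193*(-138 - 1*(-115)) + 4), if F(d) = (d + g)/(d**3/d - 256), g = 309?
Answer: -1701245987/382905 ≈ -4443.0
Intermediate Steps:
F(d) = (309 + d)/(-256 + d**2) (F(d) = (d + 309)/(d**3/d - 256) = (309 + d)/(d**2 - 256) = (309 + d)/(-256 + d**2))
F(619) - (-193*(-138 - 1*(-115)) + 4) = (309 + 619)/(-256 + 619**2) - (-193*(-138 - 1*(-115)) + 4) = 928/(-256 + 383161) - (-193*(-138 + 115) + 4) = 928/382905 - (-193*(-23) + 4) = (1/382905)*928 - (4439 + 4) = 928/382905 - 1*4443 = 928/382905 - 4443 = -1701245987/382905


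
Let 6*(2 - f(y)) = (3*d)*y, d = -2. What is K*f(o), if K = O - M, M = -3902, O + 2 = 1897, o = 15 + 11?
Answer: 162316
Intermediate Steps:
o = 26
O = 1895 (O = -2 + 1897 = 1895)
f(y) = 2 + y (f(y) = 2 - 3*(-2)*y/6 = 2 - (-1)*y = 2 + y)
K = 5797 (K = 1895 - 1*(-3902) = 1895 + 3902 = 5797)
K*f(o) = 5797*(2 + 26) = 5797*28 = 162316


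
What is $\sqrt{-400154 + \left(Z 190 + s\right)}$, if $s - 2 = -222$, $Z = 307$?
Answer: $2 i \sqrt{85511} \approx 584.85 i$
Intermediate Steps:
$s = -220$ ($s = 2 - 222 = -220$)
$\sqrt{-400154 + \left(Z 190 + s\right)} = \sqrt{-400154 + \left(307 \cdot 190 - 220\right)} = \sqrt{-400154 + \left(58330 - 220\right)} = \sqrt{-400154 + 58110} = \sqrt{-342044} = 2 i \sqrt{85511}$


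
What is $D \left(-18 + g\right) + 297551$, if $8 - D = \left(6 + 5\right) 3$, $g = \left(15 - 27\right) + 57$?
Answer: $296876$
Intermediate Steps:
$g = 45$ ($g = \left(15 - 27\right) + 57 = -12 + 57 = 45$)
$D = -25$ ($D = 8 - \left(6 + 5\right) 3 = 8 - 11 \cdot 3 = 8 - 33 = -25$)
$D \left(-18 + g\right) + 297551 = - 25 \left(-18 + 45\right) + 297551 = \left(-25\right) 27 + 297551 = -675 + 297551 = 296876$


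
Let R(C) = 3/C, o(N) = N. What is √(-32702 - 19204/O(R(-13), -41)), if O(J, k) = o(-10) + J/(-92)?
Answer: I*√4400771817310/11957 ≈ 175.45*I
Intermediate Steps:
O(J, k) = -10 - J/92 (O(J, k) = -10 + J/(-92) = -10 + J*(-1/92) = -10 - J/92)
√(-32702 - 19204/O(R(-13), -41)) = √(-32702 - 19204/(-10 - 3/(92*(-13)))) = √(-32702 - 19204/(-10 - 3*(-1)/(92*13))) = √(-32702 - 19204/(-10 - 1/92*(-3/13))) = √(-32702 - 19204/(-10 + 3/1196)) = √(-32702 - 19204/(-11957/1196)) = √(-32702 - 19204*(-1196/11957)) = √(-32702 + 22967984/11957) = √(-368049830/11957) = I*√4400771817310/11957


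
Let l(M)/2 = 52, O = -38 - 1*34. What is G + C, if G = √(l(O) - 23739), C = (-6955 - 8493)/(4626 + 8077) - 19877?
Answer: -252512979/12703 + I*√23635 ≈ -19878.0 + 153.74*I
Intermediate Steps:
O = -72 (O = -38 - 34 = -72)
l(M) = 104 (l(M) = 2*52 = 104)
C = -252512979/12703 (C = -15448/12703 - 19877 = -252512979/12703 ≈ -19878.)
G = I*√23635 (G = √(104 - 23739) = √(-23635) = I*√23635 ≈ 153.74*I)
G + C = I*√23635 - 252512979/12703 = -252512979/12703 + I*√23635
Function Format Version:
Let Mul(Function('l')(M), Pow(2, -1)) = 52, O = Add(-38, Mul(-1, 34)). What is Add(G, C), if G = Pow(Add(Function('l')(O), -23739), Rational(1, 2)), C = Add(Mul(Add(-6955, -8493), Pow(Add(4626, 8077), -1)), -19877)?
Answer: Add(Rational(-252512979, 12703), Mul(I, Pow(23635, Rational(1, 2)))) ≈ Add(-19878., Mul(153.74, I))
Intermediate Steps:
O = -72 (O = Add(-38, -34) = -72)
Function('l')(M) = 104 (Function('l')(M) = Mul(2, 52) = 104)
C = Rational(-252512979, 12703) (C = Add(Mul(-15448, Pow(12703, -1)), -19877) = Add(Mul(-15448, Rational(1, 12703)), -19877) = Add(Rational(-15448, 12703), -19877) = Rational(-252512979, 12703) ≈ -19878.)
G = Mul(I, Pow(23635, Rational(1, 2))) (G = Pow(Add(104, -23739), Rational(1, 2)) = Pow(-23635, Rational(1, 2)) = Mul(I, Pow(23635, Rational(1, 2))) ≈ Mul(153.74, I))
Add(G, C) = Add(Mul(I, Pow(23635, Rational(1, 2))), Rational(-252512979, 12703)) = Add(Rational(-252512979, 12703), Mul(I, Pow(23635, Rational(1, 2))))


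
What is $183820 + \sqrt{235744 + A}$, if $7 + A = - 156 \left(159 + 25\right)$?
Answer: $183820 + \sqrt{207033} \approx 1.8428 \cdot 10^{5}$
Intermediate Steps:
$A = -28711$ ($A = -7 - 156 \left(159 + 25\right) = -7 - 28704 = -28711$)
$183820 + \sqrt{235744 + A} = 183820 + \sqrt{235744 - 28711} = 183820 + \sqrt{207033}$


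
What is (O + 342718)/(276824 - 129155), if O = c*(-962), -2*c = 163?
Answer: 421121/147669 ≈ 2.8518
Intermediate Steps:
c = -163/2 (c = -1/2*163 = -163/2 ≈ -81.500)
O = 78403 (O = -163/2*(-962) = 78403)
(O + 342718)/(276824 - 129155) = (78403 + 342718)/(276824 - 129155) = 421121/147669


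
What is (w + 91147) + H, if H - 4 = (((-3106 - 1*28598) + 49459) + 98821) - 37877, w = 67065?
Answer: 236915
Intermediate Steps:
H = 78703 (H = 4 + ((((-3106 - 1*28598) + 49459) + 98821) - 37877) = 4 + ((((-3106 - 28598) + 49459) + 98821) - 37877) = 4 + (((-31704 + 49459) + 98821) - 37877) = 4 + ((17755 + 98821) - 37877) = 4 + (116576 - 37877) = 4 + 78699 = 78703)
(w + 91147) + H = (67065 + 91147) + 78703 = 158212 + 78703 = 236915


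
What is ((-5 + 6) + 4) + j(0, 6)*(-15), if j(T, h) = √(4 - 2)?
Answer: 5 - 15*√2 ≈ -16.213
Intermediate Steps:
j(T, h) = √2
((-5 + 6) + 4) + j(0, 6)*(-15) = ((-5 + 6) + 4) + √2*(-15) = (1 + 4) - 15*√2 = 5 - 15*√2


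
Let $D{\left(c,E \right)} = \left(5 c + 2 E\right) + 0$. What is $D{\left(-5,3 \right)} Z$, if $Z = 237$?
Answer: $-4503$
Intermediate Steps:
$D{\left(c,E \right)} = 2 E + 5 c$ ($D{\left(c,E \right)} = \left(2 E + 5 c\right) + 0 = 2 E + 5 c$)
$D{\left(-5,3 \right)} Z = \left(2 \cdot 3 + 5 \left(-5\right)\right) 237 = \left(6 - 25\right) 237 = \left(-19\right) 237 = -4503$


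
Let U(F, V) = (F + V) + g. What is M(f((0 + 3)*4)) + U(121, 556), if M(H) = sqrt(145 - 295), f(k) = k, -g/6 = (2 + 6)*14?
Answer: 5 + 5*I*sqrt(6) ≈ 5.0 + 12.247*I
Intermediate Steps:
g = -672 (g = -6*(2 + 6)*14 = -48*14 = -6*112 = -672)
M(H) = 5*I*sqrt(6) (M(H) = sqrt(-150) = 5*I*sqrt(6))
U(F, V) = -672 + F + V (U(F, V) = (F + V) - 672 = -672 + F + V)
M(f((0 + 3)*4)) + U(121, 556) = 5*I*sqrt(6) + (-672 + 121 + 556) = 5*I*sqrt(6) + 5 = 5 + 5*I*sqrt(6)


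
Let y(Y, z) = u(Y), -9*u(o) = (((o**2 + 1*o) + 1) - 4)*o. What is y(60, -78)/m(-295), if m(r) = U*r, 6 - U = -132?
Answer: 106/177 ≈ 0.59887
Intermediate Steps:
U = 138 (U = 6 - 1*(-132) = 6 + 132 = 138)
m(r) = 138*r
u(o) = -o*(-3 + o + o**2)/9 (u(o) = -(((o**2 + 1*o) + 1) - 4)*o/9 = -(((o**2 + o) + 1) - 4)*o/9 = -(((o + o**2) + 1) - 4)*o/9 = -((1 + o + o**2) - 4)*o/9 = -(-3 + o + o**2)*o/9 = -o*(-3 + o + o**2)/9)
y(Y, z) = Y*(3 - Y - Y**2)/9
y(60, -78)/m(-295) = ((1/9)*60*(3 - 1*60 - 1*60**2))/((138*(-295))) = ((1/9)*60*(3 - 60 - 1*3600))/(-40710) = ((1/9)*60*(3 - 60 - 3600))*(-1/40710) = ((1/9)*60*(-3657))*(-1/40710) = -24380*(-1/40710) = 106/177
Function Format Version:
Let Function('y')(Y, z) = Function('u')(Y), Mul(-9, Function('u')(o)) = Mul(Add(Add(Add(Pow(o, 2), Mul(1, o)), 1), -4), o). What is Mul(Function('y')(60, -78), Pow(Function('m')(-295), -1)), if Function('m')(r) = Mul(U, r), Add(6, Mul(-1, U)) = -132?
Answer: Rational(106, 177) ≈ 0.59887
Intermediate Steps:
U = 138 (U = Add(6, Mul(-1, -132)) = Add(6, 132) = 138)
Function('m')(r) = Mul(138, r)
Function('u')(o) = Mul(Rational(-1, 9), o, Add(-3, o, Pow(o, 2))) (Function('u')(o) = Mul(Rational(-1, 9), Mul(Add(Add(Add(Pow(o, 2), Mul(1, o)), 1), -4), o)) = Mul(Rational(-1, 9), Mul(Add(Add(Add(Pow(o, 2), o), 1), -4), o)) = Mul(Rational(-1, 9), Mul(Add(Add(Add(o, Pow(o, 2)), 1), -4), o)) = Mul(Rational(-1, 9), Mul(Add(Add(1, o, Pow(o, 2)), -4), o)) = Mul(Rational(-1, 9), Mul(Add(-3, o, Pow(o, 2)), o)) = Mul(Rational(-1, 9), Mul(o, Add(-3, o, Pow(o, 2)))) = Mul(Rational(-1, 9), o, Add(-3, o, Pow(o, 2))))
Function('y')(Y, z) = Mul(Rational(1, 9), Y, Add(3, Mul(-1, Y), Mul(-1, Pow(Y, 2))))
Mul(Function('y')(60, -78), Pow(Function('m')(-295), -1)) = Mul(Mul(Rational(1, 9), 60, Add(3, Mul(-1, 60), Mul(-1, Pow(60, 2)))), Pow(Mul(138, -295), -1)) = Mul(Mul(Rational(1, 9), 60, Add(3, -60, Mul(-1, 3600))), Pow(-40710, -1)) = Mul(Mul(Rational(1, 9), 60, Add(3, -60, -3600)), Rational(-1, 40710)) = Mul(Mul(Rational(1, 9), 60, -3657), Rational(-1, 40710)) = Mul(-24380, Rational(-1, 40710)) = Rational(106, 177)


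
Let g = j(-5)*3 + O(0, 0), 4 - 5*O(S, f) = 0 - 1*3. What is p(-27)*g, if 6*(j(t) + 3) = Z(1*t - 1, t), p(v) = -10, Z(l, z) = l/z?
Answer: 70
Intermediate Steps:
O(S, f) = 7/5 (O(S, f) = ⅘ - (0 - 1*3)/5 = ⅘ - (0 - 3)/5 = ⅘ - ⅕*(-3) = ⅘ + ⅗ = 7/5)
j(t) = -3 + (-1 + t)/(6*t) (j(t) = -3 + ((1*t - 1)/t)/6 = -3 + ((t - 1)/t)/6 = -3 + ((-1 + t)/t)/6 = -3 + (-1 + t)/(6*t))
g = -7 (g = ((⅙)*(-1 - 17*(-5))/(-5))*3 + 7/5 = ((⅙)*(-⅕)*(-1 + 85))*3 + 7/5 = ((⅙)*(-⅕)*84)*3 + 7/5 = -14/5*3 + 7/5 = -42/5 + 7/5 = -7)
p(-27)*g = -10*(-7) = 70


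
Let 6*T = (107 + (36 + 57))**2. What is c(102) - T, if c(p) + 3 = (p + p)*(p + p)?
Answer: 104839/3 ≈ 34946.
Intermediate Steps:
T = 20000/3 (T = (107 + (36 + 57))**2/6 = (107 + 93)**2/6 = (1/6)*200**2 = (1/6)*40000 = 20000/3 ≈ 6666.7)
c(p) = -3 + 4*p**2 (c(p) = -3 + (p + p)*(p + p) = -3 + (2*p)*(2*p) = -3 + 4*p**2)
c(102) - T = (-3 + 4*102**2) - 1*20000/3 = (-3 + 4*10404) - 20000/3 = (-3 + 41616) - 20000/3 = 41613 - 20000/3 = 104839/3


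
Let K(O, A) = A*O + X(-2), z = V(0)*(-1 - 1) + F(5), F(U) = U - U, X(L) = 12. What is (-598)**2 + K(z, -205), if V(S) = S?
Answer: 357616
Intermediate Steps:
F(U) = 0
z = 0 (z = 0*(-1 - 1) + 0 = 0*(-2) + 0 = 0 + 0 = 0)
K(O, A) = 12 + A*O (K(O, A) = A*O + 12 = 12 + A*O)
(-598)**2 + K(z, -205) = (-598)**2 + (12 - 205*0) = 357604 + (12 + 0) = 357604 + 12 = 357616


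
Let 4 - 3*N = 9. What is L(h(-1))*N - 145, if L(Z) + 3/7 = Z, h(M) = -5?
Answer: -2855/21 ≈ -135.95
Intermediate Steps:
N = -5/3 (N = 4/3 - ⅓*9 = 4/3 - 3 = -5/3 ≈ -1.6667)
L(Z) = -3/7 + Z
L(h(-1))*N - 145 = (-3/7 - 5)*(-5/3) - 145 = -38/7*(-5/3) - 145 = 190/21 - 145 = -2855/21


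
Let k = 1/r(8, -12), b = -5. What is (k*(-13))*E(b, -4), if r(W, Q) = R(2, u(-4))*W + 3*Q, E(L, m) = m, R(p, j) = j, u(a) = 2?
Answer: -13/5 ≈ -2.6000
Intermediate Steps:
r(W, Q) = 2*W + 3*Q
k = -1/20 (k = 1/(2*8 + 3*(-12)) = 1/(16 - 36) = 1/(-20) = -1/20 ≈ -0.050000)
(k*(-13))*E(b, -4) = -1/20*(-13)*(-4) = (13/20)*(-4) = -13/5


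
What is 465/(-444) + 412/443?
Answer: -7689/65564 ≈ -0.11727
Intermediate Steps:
465/(-444) + 412/443 = 465*(-1/444) + 412*(1/443) = -155/148 + 412/443 = -7689/65564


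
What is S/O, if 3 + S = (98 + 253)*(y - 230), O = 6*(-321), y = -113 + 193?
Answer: 17551/642 ≈ 27.338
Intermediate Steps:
y = 80
O = -1926
S = -52653 (S = -3 + (98 + 253)*(80 - 230) = -3 + 351*(-150) = -3 - 52650 = -52653)
S/O = -52653/(-1926) = -52653*(-1/1926) = 17551/642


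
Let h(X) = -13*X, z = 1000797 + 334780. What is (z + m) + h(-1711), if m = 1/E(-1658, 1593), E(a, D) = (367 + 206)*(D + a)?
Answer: 50572005899/37245 ≈ 1.3578e+6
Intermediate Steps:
z = 1335577
E(a, D) = 573*D + 573*a (E(a, D) = 573*(D + a) = 573*D + 573*a)
m = -1/37245 (m = 1/(573*1593 + 573*(-1658)) = 1/(912789 - 950034) = 1/(-37245) = -1/37245 ≈ -2.6849e-5)
(z + m) + h(-1711) = (1335577 - 1/37245) - 13*(-1711) = 49743565364/37245 + 22243 = 50572005899/37245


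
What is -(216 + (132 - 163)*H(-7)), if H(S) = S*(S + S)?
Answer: 2822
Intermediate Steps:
H(S) = 2*S² (H(S) = S*(2*S) = 2*S²)
-(216 + (132 - 163)*H(-7)) = -(216 + (132 - 163)*(2*(-7)²)) = -(216 - 62*49) = -(216 - 31*98) = -(216 - 3038) = -1*(-2822) = 2822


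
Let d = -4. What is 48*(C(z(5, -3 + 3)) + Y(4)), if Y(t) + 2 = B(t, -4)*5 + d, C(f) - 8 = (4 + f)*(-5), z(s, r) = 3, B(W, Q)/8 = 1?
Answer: 336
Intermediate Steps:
B(W, Q) = 8 (B(W, Q) = 8*1 = 8)
C(f) = -12 - 5*f (C(f) = 8 + (4 + f)*(-5) = 8 + (-20 - 5*f) = -12 - 5*f)
Y(t) = 34 (Y(t) = -2 + (8*5 - 4) = -2 + (40 - 4) = -2 + 36 = 34)
48*(C(z(5, -3 + 3)) + Y(4)) = 48*((-12 - 5*3) + 34) = 48*((-12 - 15) + 34) = 48*(-27 + 34) = 48*7 = 336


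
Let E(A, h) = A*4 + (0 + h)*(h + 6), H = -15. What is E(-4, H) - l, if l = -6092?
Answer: 6211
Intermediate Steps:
E(A, h) = 4*A + h*(6 + h)
E(-4, H) - l = ((-15)² + 4*(-4) + 6*(-15)) - 1*(-6092) = (225 - 16 - 90) + 6092 = 119 + 6092 = 6211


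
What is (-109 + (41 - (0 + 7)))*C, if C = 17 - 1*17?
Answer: 0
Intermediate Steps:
C = 0 (C = 17 - 17 = 0)
(-109 + (41 - (0 + 7)))*C = (-109 + (41 - (0 + 7)))*0 = (-109 + (41 - 1*7))*0 = (-109 + (41 - 7))*0 = (-109 + 34)*0 = -75*0 = 0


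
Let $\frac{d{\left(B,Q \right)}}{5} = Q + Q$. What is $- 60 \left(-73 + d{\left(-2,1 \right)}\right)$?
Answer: $3780$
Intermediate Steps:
$d{\left(B,Q \right)} = 10 Q$ ($d{\left(B,Q \right)} = 5 \left(Q + Q\right) = 5 \cdot 2 Q = 10 Q$)
$- 60 \left(-73 + d{\left(-2,1 \right)}\right) = - 60 \left(-73 + 10 \cdot 1\right) = - 60 \left(-73 + 10\right) = \left(-60\right) \left(-63\right) = 3780$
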